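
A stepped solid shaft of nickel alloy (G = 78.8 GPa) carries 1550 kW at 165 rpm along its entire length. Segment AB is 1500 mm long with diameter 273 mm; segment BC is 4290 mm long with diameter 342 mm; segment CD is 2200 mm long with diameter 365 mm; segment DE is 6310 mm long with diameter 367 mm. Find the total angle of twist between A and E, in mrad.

12.2 mrad

ω = 2π·165/60 = 17.28 rad/s, so T = P/ω = 1550×10³ / 17.28 = 89710 N·m.
J_AB = π(0.273)⁴/32 = 5.45×10^-4 m⁴; J_BC = π(0.342)⁴/32 = 1.34×10^-3 m⁴; J_CD = π(0.365)⁴/32 = 1.74×10^-3 m⁴; J_DE = π(0.367)⁴/32 = 1.78×10^-3 m⁴.
θ = (T/G)·Σ L_i/J_i = (89710/78.8×10⁹)·(1.50/5.45×10^-4 + 4.29/1.34×10^-3 + 2.20/1.74×10^-3 + 6.31/1.78×10^-3) = 0.01224 rad.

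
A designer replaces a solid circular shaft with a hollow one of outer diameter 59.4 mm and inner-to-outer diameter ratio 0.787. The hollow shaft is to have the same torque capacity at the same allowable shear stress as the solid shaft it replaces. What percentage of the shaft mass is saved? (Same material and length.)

47.4 %

Equal τ_max and T ⇒ the solid shaft needs d_s³ = d_o³(1−k⁴), so d_s = 59.4·(1−0.787⁴)^(1/3) = 50.55 mm.
Area ratio A_h/A_s = d_o²(1−k²)/d_s² = (1−k²)/(1−k⁴)^(2/3) = 0.5255.
Mass saving = 1 − 0.5255 = 47.4 %.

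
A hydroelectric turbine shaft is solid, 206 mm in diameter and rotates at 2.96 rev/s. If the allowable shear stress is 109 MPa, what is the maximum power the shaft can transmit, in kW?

3480 kW

J = πd⁴/32 = π(0.206)⁴/32 = 1.768×10^-4 m⁴.
T_max = τ_allow·J/r = 1.09×10^8 × 1.768×10^-4 / 0.103 = 187100 N·m.
ω = 2π·2.96 = 18.60 rad/s, so P_max = T_max·ω = 3.480×10^6 W.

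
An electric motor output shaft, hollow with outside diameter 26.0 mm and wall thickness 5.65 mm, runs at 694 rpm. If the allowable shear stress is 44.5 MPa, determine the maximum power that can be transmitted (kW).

10.0 kW

J = π(d_o⁴ − d_i⁴)/32 = π(0.0260⁴ − 0.0147⁴)/32 = 4.028×10^-8 m⁴.
T_max = τ_allow·J/r = 4.45×10^7 × 4.028×10^-8 / 0.0130 = 137.9 N·m.
ω = 2π·694/60 = 72.68 rad/s, so P_max = T_max·ω = 1.002×10^4 W.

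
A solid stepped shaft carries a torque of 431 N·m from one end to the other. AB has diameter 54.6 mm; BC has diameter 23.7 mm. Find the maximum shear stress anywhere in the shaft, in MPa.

Under the same torque, τ_max = 16T/(πd³) is largest where d is smallest — segment BC (d = 23.7 mm).
τ_max = 16·431.0/(π·(0.0237)³) = 1.649×10^8 Pa.

165 MPa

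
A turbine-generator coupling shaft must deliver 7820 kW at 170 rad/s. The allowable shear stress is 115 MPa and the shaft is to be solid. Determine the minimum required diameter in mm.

ω = 170 rad/s, so T = P/ω = 7820×10³ / 170.0 = 46000 N·m.
For a solid shaft τ_max = 16T/(πd³), so d = (16T/(π τ_allow))^(1/3) = (16·46000/(π·1.15×10^8))^(1/3) = 0.1268 m.

127 mm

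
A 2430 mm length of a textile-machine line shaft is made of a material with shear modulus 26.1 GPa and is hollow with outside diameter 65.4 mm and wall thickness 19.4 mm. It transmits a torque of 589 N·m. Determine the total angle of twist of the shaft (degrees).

J = π(d_o⁴ − d_i⁴)/32 = π(0.0654⁴ − 0.0266⁴)/32 = 1.747×10^-6 m⁴.
θ = T·L/(G·J) = 589.0 × 2.43 / (26.1×10⁹ × 1.747×10^-6) = 0.03139 rad.

1.80°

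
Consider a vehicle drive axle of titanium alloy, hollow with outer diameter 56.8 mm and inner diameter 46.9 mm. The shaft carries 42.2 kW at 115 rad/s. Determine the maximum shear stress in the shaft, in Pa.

1.91e7 Pa

ω = 115 rad/s, so T = P/ω = 42.2×10³ / 115.0 = 367.0 N·m.
J = π(d_o⁴ − d_i⁴)/32 = π(0.0568⁴ − 0.0469⁴)/32 = 5.469×10^-7 m⁴.
τ_max = T·r/J = 367.0 × 0.0284 / 5.469×10^-7 = 1.906×10^7 Pa.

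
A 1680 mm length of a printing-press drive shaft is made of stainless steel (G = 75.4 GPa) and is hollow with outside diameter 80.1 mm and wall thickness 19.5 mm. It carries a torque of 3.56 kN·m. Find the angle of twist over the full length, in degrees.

1.21°

J = π(d_o⁴ − d_i⁴)/32 = π(0.0801⁴ − 0.0411⁴)/32 = 3.761×10^-6 m⁴.
θ = T·L/(G·J) = 3560 × 1.68 / (75.4×10⁹ × 3.761×10^-6) = 0.02109 rad.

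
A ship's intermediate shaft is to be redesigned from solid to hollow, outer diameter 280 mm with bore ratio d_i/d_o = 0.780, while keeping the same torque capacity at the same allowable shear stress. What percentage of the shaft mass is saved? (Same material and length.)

46.7 %

Equal τ_max and T ⇒ the solid shaft needs d_s³ = d_o³(1−k⁴), so d_s = 280·(1−0.780⁴)^(1/3) = 240.0 mm.
Area ratio A_h/A_s = d_o²(1−k²)/d_s² = (1−k²)/(1−k⁴)^(2/3) = 0.5329.
Mass saving = 1 − 0.5329 = 46.7 %.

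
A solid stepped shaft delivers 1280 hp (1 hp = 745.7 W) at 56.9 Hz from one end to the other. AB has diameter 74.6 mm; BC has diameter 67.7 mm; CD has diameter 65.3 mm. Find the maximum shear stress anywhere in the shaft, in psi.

7080 psi

ω = 2π·56.9 = 357.5 rad/s, so T = P/ω = 1280×745.7 / 357.5 = 2670 N·m.
Under the same torque, τ_max = 16T/(πd³) is largest where d is smallest — segment CD (d = 65.3 mm).
τ_max = 16·2670/(π·(0.0653)³) = 4.883×10^7 Pa.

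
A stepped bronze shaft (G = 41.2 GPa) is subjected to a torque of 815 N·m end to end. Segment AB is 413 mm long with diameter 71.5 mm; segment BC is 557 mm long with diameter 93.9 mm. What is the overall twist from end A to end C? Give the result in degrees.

J_AB = π(0.0715)⁴/32 = 2.57×10^-6 m⁴; J_BC = π(0.0939)⁴/32 = 7.63×10^-6 m⁴.
θ = (T/G)·Σ L_i/J_i = (815.0/41.2×10⁹)·(0.413/2.57×10^-6 + 0.557/7.63×10^-6) = 4.628×10^-3 rad.

0.265°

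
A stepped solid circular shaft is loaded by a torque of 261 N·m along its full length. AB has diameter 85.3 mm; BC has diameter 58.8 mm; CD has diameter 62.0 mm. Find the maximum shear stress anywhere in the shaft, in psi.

948 psi

Under the same torque, τ_max = 16T/(πd³) is largest where d is smallest — segment BC (d = 58.8 mm).
τ_max = 16·261.0/(π·(0.0588)³) = 6.539×10^6 Pa.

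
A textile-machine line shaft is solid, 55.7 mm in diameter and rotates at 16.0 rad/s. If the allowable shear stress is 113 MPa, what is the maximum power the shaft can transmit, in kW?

61.3 kW

J = πd⁴/32 = π(0.0557)⁴/32 = 9.450×10^-7 m⁴.
T_max = τ_allow·J/r = 1.13×10^8 × 9.450×10^-7 / 0.0278 = 3834 N·m.
ω = 16.0 rad/s, so P_max = T_max·ω = 6.135×10^4 W.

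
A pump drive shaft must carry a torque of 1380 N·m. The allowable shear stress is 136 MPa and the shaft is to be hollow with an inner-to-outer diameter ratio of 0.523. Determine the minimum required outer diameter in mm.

For a hollow shaft with d_i/d_o = 0.523: τ_max = 16T/(π d_o³ (1−k⁴)), so d_o = [16T/(π τ_allow (1−k⁴))]^(1/3) = [16·1380/(π·1.36×10^8·0.9252)]^(1/3) = 0.03823 m.

38.2 mm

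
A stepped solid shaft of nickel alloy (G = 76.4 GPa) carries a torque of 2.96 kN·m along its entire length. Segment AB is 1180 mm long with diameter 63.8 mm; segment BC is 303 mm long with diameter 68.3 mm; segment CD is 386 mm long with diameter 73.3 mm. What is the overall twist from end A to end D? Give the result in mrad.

38.9 mrad

J_AB = π(0.0638)⁴/32 = 1.63×10^-6 m⁴; J_BC = π(0.0683)⁴/32 = 2.14×10^-6 m⁴; J_CD = π(0.0733)⁴/32 = 2.83×10^-6 m⁴.
θ = (T/G)·Σ L_i/J_i = (2960/76.4×10⁹)·(1.18/1.63×10^-6 + 0.303/2.14×10^-6 + 0.386/2.83×10^-6) = 0.03888 rad.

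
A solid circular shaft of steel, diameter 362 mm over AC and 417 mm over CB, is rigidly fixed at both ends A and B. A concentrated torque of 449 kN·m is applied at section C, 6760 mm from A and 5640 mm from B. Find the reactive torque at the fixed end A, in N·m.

Compatibility: T_A·a/J_AC = T_B·b/J_CB with T_A + T_B = T₀.
J_AC = 1.69×10^-3 m⁴, J_CB = 2.97×10^-3 m⁴, so T_A = T₀·(J_AC/a)/((J_AC/a)+(J_CB/b)) = 144400 N·m, T_B = 304600 N·m.

144000 N·m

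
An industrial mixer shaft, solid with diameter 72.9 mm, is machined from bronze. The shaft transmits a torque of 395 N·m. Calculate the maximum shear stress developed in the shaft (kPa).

5190 kPa

J = πd⁴/32 = π(0.0729)⁴/32 = 2.773×10^-6 m⁴.
τ_max = T·r/J = 395.0 × 0.0365 / 2.773×10^-6 = 5.193×10^6 Pa.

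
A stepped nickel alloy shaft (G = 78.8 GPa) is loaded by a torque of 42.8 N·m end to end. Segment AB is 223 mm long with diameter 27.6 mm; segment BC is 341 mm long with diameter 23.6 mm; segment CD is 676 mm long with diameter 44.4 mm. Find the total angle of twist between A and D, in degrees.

J_AB = π(0.0276)⁴/32 = 5.70×10^-8 m⁴; J_BC = π(0.0236)⁴/32 = 3.05×10^-8 m⁴; J_CD = π(0.0444)⁴/32 = 3.82×10^-7 m⁴.
θ = (T/G)·Σ L_i/J_i = (42.80/78.8×10⁹)·(0.223/5.70×10^-8 + 0.341/3.05×10^-8 + 0.676/3.82×10^-7) = 9.170×10^-3 rad.

0.525°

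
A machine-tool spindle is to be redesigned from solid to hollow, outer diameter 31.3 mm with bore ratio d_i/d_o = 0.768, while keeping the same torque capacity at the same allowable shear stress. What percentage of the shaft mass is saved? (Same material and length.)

Equal τ_max and T ⇒ the solid shaft needs d_s³ = d_o³(1−k⁴), so d_s = 31.3·(1−0.768⁴)^(1/3) = 27.14 mm.
Area ratio A_h/A_s = d_o²(1−k²)/d_s² = (1−k²)/(1−k⁴)^(2/3) = 0.5455.
Mass saving = 1 − 0.5455 = 45.5 %.

45.5 %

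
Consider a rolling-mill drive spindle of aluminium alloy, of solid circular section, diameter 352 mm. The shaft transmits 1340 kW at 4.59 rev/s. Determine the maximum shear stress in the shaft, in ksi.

ω = 2π·4.59 = 28.84 rad/s, so T = P/ω = 1340×10³ / 28.84 = 46460 N·m.
J = πd⁴/32 = π(0.352)⁴/32 = 1.507×10^-3 m⁴.
τ_max = T·r/J = 46460 × 0.176 / 1.507×10^-3 = 5.426×10^6 Pa.

0.787 ksi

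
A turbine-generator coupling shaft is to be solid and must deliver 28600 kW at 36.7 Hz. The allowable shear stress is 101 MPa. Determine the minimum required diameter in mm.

ω = 2π·36.7 = 230.6 rad/s, so T = P/ω = 28600×10³ / 230.6 = 124000 N·m.
For a solid shaft τ_max = 16T/(πd³), so d = (16T/(π τ_allow))^(1/3) = (16·124000/(π·1.01×10^8))^(1/3) = 0.1842 m.

184 mm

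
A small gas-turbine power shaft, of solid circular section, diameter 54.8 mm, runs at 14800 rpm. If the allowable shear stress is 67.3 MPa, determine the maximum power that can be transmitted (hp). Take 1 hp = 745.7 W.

4520 hp

J = πd⁴/32 = π(0.0548)⁴/32 = 8.854×10^-7 m⁴.
T_max = τ_allow·J/r = 6.73×10^7 × 8.854×10^-7 / 0.0274 = 2175 N·m.
ω = 2π·14800/60 = 1550 rad/s, so P_max = T_max·ω = 3.370×10^6 W.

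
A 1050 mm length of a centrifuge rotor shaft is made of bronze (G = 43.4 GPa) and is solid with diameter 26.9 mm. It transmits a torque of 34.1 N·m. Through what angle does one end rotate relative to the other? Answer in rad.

J = πd⁴/32 = π(0.0269)⁴/32 = 5.141×10^-8 m⁴.
θ = T·L/(G·J) = 34.10 × 1.05 / (43.4×10⁹ × 5.141×10^-8) = 0.01605 rad.

0.0160 rad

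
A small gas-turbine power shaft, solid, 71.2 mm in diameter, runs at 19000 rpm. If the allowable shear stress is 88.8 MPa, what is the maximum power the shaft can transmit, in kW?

J = πd⁴/32 = π(0.0712)⁴/32 = 2.523×10^-6 m⁴.
T_max = τ_allow·J/r = 8.88×10^7 × 2.523×10^-6 / 0.0356 = 6293 N·m.
ω = 2π·19000/60 = 1990 rad/s, so P_max = T_max·ω = 1.252×10^7 W.

12500 kW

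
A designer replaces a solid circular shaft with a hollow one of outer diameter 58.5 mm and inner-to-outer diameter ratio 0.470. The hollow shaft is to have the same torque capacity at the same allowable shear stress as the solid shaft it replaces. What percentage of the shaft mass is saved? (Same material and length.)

Equal τ_max and T ⇒ the solid shaft needs d_s³ = d_o³(1−k⁴), so d_s = 58.5·(1−0.470⁴)^(1/3) = 57.53 mm.
Area ratio A_h/A_s = d_o²(1−k²)/d_s² = (1−k²)/(1−k⁴)^(2/3) = 0.8055.
Mass saving = 1 − 0.8055 = 19.4 %.

19.4 %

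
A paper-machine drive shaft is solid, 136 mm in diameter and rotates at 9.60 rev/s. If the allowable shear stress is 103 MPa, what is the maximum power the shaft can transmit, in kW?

3070 kW

J = πd⁴/32 = π(0.136)⁴/32 = 3.359×10^-5 m⁴.
T_max = τ_allow·J/r = 1.03×10^8 × 3.359×10^-5 / 0.0680 = 50870 N·m.
ω = 2π·9.60 = 60.32 rad/s, so P_max = T_max·ω = 3.069×10^6 W.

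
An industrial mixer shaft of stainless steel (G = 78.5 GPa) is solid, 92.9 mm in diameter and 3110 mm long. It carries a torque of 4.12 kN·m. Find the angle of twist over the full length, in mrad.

22.3 mrad

J = πd⁴/32 = π(0.0929)⁴/32 = 7.312×10^-6 m⁴.
θ = T·L/(G·J) = 4120 × 3.11 / (78.5×10⁹ × 7.312×10^-6) = 0.02232 rad.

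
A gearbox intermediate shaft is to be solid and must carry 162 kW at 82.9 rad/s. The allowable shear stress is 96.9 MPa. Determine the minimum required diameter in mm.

ω = 82.9 rad/s, so T = P/ω = 162×10³ / 82.90 = 1954 N·m.
For a solid shaft τ_max = 16T/(πd³), so d = (16T/(π τ_allow))^(1/3) = (16·1954/(π·9.69×10^7))^(1/3) = 0.04683 m.

46.8 mm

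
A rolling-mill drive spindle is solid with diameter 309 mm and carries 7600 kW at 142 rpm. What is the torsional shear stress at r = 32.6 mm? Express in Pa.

ω = 2π·142/60 = 14.87 rad/s, so T = P/ω = 7600×10³ / 14.87 = 511100 N·m.
J = πd⁴/32 = π(0.309)⁴/32 = 8.950×10^-4 m⁴.
Shear stress varies linearly with radius: τ = T·r/J = 511100 × 0.0326 / 8.950×10^-4 = 1.862×10^7 Pa.

1.86e7 Pa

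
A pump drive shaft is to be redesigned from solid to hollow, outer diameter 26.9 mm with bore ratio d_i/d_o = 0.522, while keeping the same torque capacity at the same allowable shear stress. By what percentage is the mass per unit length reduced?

23.4 %

Equal τ_max and T ⇒ the solid shaft needs d_s³ = d_o³(1−k⁴), so d_s = 26.9·(1−0.522⁴)^(1/3) = 26.22 mm.
Area ratio A_h/A_s = d_o²(1−k²)/d_s² = (1−k²)/(1−k⁴)^(2/3) = 0.7659.
Mass saving = 1 − 0.7659 = 23.4 %.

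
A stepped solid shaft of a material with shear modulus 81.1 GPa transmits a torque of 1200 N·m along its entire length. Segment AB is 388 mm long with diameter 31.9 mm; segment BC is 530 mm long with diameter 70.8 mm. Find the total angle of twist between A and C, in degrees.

J_AB = π(0.0319)⁴/32 = 1.02×10^-7 m⁴; J_BC = π(0.0708)⁴/32 = 2.47×10^-6 m⁴.
θ = (T/G)·Σ L_i/J_i = (1200/81.1×10⁹)·(0.388/1.02×10^-7 + 0.530/2.47×10^-6) = 0.05965 rad.

3.42°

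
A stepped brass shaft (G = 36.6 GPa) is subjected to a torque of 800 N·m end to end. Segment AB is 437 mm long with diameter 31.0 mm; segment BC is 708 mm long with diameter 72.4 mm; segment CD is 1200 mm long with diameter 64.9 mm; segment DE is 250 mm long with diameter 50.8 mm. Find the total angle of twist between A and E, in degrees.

7.71°

J_AB = π(0.0310)⁴/32 = 9.07×10^-8 m⁴; J_BC = π(0.0724)⁴/32 = 2.70×10^-6 m⁴; J_CD = π(0.0649)⁴/32 = 1.74×10^-6 m⁴; J_DE = π(0.0508)⁴/32 = 6.54×10^-7 m⁴.
θ = (T/G)·Σ L_i/J_i = (800.0/36.6×10⁹)·(0.437/9.07×10^-8 + 0.708/2.70×10^-6 + 1.20/1.74×10^-6 + 0.250/6.54×10^-7) = 0.1345 rad.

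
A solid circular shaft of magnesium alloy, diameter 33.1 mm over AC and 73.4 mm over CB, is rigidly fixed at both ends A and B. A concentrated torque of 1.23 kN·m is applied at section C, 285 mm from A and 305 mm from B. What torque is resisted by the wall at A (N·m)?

Compatibility: T_A·a/J_AC = T_B·b/J_CB with T_A + T_B = T₀.
J_AC = 1.18×10^-7 m⁴, J_CB = 2.85×10^-6 m⁴, so T_A = T₀·(J_AC/a)/((J_AC/a)+(J_CB/b)) = 52.13 N·m, T_B = 1178 N·m.

52.1 N·m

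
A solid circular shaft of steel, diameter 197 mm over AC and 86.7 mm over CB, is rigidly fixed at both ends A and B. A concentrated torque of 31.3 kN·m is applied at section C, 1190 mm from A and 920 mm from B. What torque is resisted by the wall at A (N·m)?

Compatibility: T_A·a/J_AC = T_B·b/J_CB with T_A + T_B = T₀.
J_AC = 1.48×10^-4 m⁴, J_CB = 5.55×10^-6 m⁴, so T_A = T₀·(J_AC/a)/((J_AC/a)+(J_CB/b)) = 29850 N·m, T_B = 1449 N·m.

29900 N·m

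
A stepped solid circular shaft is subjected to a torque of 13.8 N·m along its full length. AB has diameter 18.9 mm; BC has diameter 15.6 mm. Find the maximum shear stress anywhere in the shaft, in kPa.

Under the same torque, τ_max = 16T/(πd³) is largest where d is smallest — segment BC (d = 15.6 mm).
τ_max = 16·13.80/(π·(0.0156)³) = 1.851×10^7 Pa.

18500 kPa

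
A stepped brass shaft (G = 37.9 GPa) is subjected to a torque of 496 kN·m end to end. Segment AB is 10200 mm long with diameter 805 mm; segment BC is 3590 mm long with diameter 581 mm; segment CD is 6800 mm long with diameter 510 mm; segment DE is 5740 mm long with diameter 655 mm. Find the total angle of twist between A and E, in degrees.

J_AB = π(0.805)⁴/32 = 0.0412 m⁴; J_BC = π(0.581)⁴/32 = 0.0112 m⁴; J_CD = π(0.510)⁴/32 = 6.64×10^-3 m⁴; J_DE = π(0.655)⁴/32 = 0.0181 m⁴.
θ = (T/G)·Σ L_i/J_i = (496000/37.9×10⁹)·(10.2/0.0412 + 3.59/0.0112 + 6.80/6.64×10^-3 + 5.74/0.0181) = 0.02499 rad.

1.43°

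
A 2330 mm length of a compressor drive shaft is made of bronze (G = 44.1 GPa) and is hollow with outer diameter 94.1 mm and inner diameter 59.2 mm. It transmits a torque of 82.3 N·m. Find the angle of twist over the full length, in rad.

6.70e-4 rad

J = π(d_o⁴ − d_i⁴)/32 = π(0.0941⁴ − 0.0592⁴)/32 = 6.492×10^-6 m⁴.
θ = T·L/(G·J) = 82.30 × 2.33 / (44.1×10⁹ × 6.492×10^-6) = 6.698×10^-4 rad.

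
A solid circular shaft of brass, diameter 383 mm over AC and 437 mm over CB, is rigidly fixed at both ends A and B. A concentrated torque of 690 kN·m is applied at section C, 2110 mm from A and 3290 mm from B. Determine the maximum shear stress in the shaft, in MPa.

Compatibility: T_A·a/J_AC = T_B·b/J_CB with T_A + T_B = T₀.
J_AC = 2.11×10^-3 m⁴, J_CB = 3.58×10^-3 m⁴, so T_A = T₀·(J_AC/a)/((J_AC/a)+(J_CB/b)) = 330600 N·m, T_B = 359400 N·m.
τ in each portion: τ_AC = 3.00×10^7 Pa, τ_CB = 2.19×10^7 Pa; maximum is in AC.
τ_max = T_AC·r/J = 330600·0.192/2.11×10^-3 = 2.997×10^7 Pa.

30.0 MPa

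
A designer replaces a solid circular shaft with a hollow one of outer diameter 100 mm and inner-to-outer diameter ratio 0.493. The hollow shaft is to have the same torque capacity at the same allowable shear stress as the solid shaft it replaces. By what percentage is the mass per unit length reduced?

21.2 %

Equal τ_max and T ⇒ the solid shaft needs d_s³ = d_o³(1−k⁴), so d_s = 100·(1−0.493⁴)^(1/3) = 97.99 mm.
Area ratio A_h/A_s = d_o²(1−k²)/d_s² = (1−k²)/(1−k⁴)^(2/3) = 0.7883.
Mass saving = 1 − 0.7883 = 21.2 %.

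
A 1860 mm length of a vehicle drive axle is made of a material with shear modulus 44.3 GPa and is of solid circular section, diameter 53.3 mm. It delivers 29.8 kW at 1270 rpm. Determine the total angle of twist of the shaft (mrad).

ω = 2π·1270/60 = 133.0 rad/s, so T = P/ω = 29.8×10³ / 133.0 = 224.1 N·m.
J = πd⁴/32 = π(0.0533)⁴/32 = 7.923×10^-7 m⁴.
θ = T·L/(G·J) = 224.1 × 1.86 / (44.3×10⁹ × 7.923×10^-7) = 0.01187 rad.

11.9 mrad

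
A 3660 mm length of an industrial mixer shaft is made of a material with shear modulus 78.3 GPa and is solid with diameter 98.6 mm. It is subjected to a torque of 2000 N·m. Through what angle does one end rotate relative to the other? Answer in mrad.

10.1 mrad

J = πd⁴/32 = π(0.0986)⁴/32 = 9.279×10^-6 m⁴.
θ = T·L/(G·J) = 2000 × 3.66 / (78.3×10⁹ × 9.279×10^-6) = 0.01007 rad.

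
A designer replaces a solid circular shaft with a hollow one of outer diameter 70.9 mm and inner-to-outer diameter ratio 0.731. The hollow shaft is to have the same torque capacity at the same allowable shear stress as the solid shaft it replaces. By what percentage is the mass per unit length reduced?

41.7 %

Equal τ_max and T ⇒ the solid shaft needs d_s³ = d_o³(1−k⁴), so d_s = 70.9·(1−0.731⁴)^(1/3) = 63.38 mm.
Area ratio A_h/A_s = d_o²(1−k²)/d_s² = (1−k²)/(1−k⁴)^(2/3) = 0.5826.
Mass saving = 1 − 0.5826 = 41.7 %.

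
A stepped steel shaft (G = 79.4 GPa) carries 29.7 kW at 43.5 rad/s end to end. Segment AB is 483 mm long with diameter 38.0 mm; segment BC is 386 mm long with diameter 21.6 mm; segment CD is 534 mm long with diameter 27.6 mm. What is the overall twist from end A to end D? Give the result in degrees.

ω = 43.5 rad/s, so T = P/ω = 29.7×10³ / 43.50 = 682.8 N·m.
J_AB = π(0.0380)⁴/32 = 2.05×10^-7 m⁴; J_BC = π(0.0216)⁴/32 = 2.14×10^-8 m⁴; J_CD = π(0.0276)⁴/32 = 5.70×10^-8 m⁴.
θ = (T/G)·Σ L_i/J_i = (682.8/79.4×10⁹)·(0.483/2.05×10^-7 + 0.386/2.14×10^-8 + 0.534/5.70×10^-8) = 0.2562 rad.

14.7°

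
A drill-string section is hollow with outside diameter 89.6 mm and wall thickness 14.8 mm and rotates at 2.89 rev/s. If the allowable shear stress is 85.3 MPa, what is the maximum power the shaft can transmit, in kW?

175 kW

J = π(d_o⁴ − d_i⁴)/32 = π(0.0896⁴ − 0.0600⁴)/32 = 5.055×10^-6 m⁴.
T_max = τ_allow·J/r = 8.53×10^7 × 5.055×10^-6 / 0.0448 = 9625 N·m.
ω = 2π·2.89 = 18.16 rad/s, so P_max = T_max·ω = 1.748×10^5 W.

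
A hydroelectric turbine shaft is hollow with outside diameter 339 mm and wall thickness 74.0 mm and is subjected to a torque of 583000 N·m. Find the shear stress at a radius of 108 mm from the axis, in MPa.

54.0 MPa

J = π(d_o⁴ − d_i⁴)/32 = π(0.339⁴ − 0.191⁴)/32 = 1.166×10^-3 m⁴.
Shear stress varies linearly with radius: τ = T·r/J = 583000 × 0.108 / 1.166×10^-3 = 5.400×10^7 Pa.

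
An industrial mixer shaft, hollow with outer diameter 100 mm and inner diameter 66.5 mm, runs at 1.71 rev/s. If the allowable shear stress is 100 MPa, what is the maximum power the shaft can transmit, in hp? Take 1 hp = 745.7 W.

228 hp

J = π(d_o⁴ − d_i⁴)/32 = π(0.100⁴ − 0.0665⁴)/32 = 7.898×10^-6 m⁴.
T_max = τ_allow·J/r = 1.00×10^8 × 7.898×10^-6 / 0.0500 = 15800 N·m.
ω = 2π·1.71 = 10.74 rad/s, so P_max = T_max·ω = 1.697×10^5 W.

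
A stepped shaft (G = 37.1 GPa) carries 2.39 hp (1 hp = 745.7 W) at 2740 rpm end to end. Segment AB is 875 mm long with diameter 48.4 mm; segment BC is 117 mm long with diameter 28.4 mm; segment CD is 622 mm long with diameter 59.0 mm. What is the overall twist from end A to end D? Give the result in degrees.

ω = 2π·2740/60 = 286.9 rad/s, so T = P/ω = 2.39×745.7 / 286.9 = 6.211 N·m.
J_AB = π(0.0484)⁴/32 = 5.39×10^-7 m⁴; J_BC = π(0.0284)⁴/32 = 6.39×10^-8 m⁴; J_CD = π(0.0590)⁴/32 = 1.19×10^-6 m⁴.
θ = (T/G)·Σ L_i/J_i = (6.211/37.1×10⁹)·(0.875/5.39×10^-7 + 0.117/6.39×10^-8 + 0.622/1.19×10^-6) = 6.662×10^-4 rad.

0.0382°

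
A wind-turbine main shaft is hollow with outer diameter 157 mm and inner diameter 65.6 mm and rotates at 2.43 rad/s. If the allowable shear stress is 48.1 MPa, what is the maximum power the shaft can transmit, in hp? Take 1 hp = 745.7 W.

J = π(d_o⁴ − d_i⁴)/32 = π(0.157⁴ − 0.0656⁴)/32 = 5.783×10^-5 m⁴.
T_max = τ_allow·J/r = 4.81×10^7 × 5.783×10^-5 / 0.0785 = 35430 N·m.
ω = 2.43 rad/s, so P_max = T_max·ω = 8.611×10^4 W.

115 hp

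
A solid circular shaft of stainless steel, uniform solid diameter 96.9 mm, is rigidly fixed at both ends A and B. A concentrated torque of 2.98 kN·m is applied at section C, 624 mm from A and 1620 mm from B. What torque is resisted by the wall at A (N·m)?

With uniform GJ and both ends fixed, compatibility θ_AC = θ_CB gives T_A·a = T_B·b, together with T_A + T_B = T₀.
T_A = T₀·b/(a+b) = 2980·1620/2244 = 2151 N·m; T_B = 828.7 N·m.

2150 N·m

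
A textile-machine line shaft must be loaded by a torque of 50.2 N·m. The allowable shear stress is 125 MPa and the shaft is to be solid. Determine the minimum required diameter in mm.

12.7 mm

For a solid shaft τ_max = 16T/(πd³), so d = (16T/(π τ_allow))^(1/3) = (16·50.20/(π·1.25×10^8))^(1/3) = 0.01269 m.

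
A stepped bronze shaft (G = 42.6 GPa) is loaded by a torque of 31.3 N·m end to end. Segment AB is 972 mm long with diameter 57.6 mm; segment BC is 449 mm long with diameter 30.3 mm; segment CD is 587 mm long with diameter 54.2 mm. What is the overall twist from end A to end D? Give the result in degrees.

J_AB = π(0.0576)⁴/32 = 1.08×10^-6 m⁴; J_BC = π(0.0303)⁴/32 = 8.28×10^-8 m⁴; J_CD = π(0.0542)⁴/32 = 8.47×10^-7 m⁴.
θ = (T/G)·Σ L_i/J_i = (31.30/42.6×10⁹)·(0.972/1.08×10^-6 + 0.449/8.28×10^-8 + 0.587/8.47×10^-7) = 5.157×10^-3 rad.

0.295°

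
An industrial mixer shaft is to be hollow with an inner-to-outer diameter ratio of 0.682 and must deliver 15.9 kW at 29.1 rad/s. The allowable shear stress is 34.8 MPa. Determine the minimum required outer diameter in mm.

46.7 mm

ω = 29.1 rad/s, so T = P/ω = 15.9×10³ / 29.10 = 546.4 N·m.
For a hollow shaft with d_i/d_o = 0.682: τ_max = 16T/(π d_o³ (1−k⁴)), so d_o = [16T/(π τ_allow (1−k⁴))]^(1/3) = [16·546.4/(π·3.48×10^7·0.7837)]^(1/3) = 0.04673 m.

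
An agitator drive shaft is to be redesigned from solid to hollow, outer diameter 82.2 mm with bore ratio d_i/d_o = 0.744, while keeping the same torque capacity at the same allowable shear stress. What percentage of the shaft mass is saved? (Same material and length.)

43.0 %

Equal τ_max and T ⇒ the solid shaft needs d_s³ = d_o³(1−k⁴), so d_s = 82.2·(1−0.744⁴)^(1/3) = 72.76 mm.
Area ratio A_h/A_s = d_o²(1−k²)/d_s² = (1−k²)/(1−k⁴)^(2/3) = 0.5698.
Mass saving = 1 − 0.5698 = 43.0 %.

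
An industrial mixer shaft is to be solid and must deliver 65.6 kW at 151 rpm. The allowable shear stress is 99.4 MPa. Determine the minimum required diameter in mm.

ω = 2π·151/60 = 15.81 rad/s, so T = P/ω = 65.6×10³ / 15.81 = 4149 N·m.
For a solid shaft τ_max = 16T/(πd³), so d = (16T/(π τ_allow))^(1/3) = (16·4149/(π·9.94×10^7))^(1/3) = 0.05968 m.

59.7 mm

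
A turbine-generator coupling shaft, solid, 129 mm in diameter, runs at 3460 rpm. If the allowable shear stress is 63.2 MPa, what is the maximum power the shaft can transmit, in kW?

J = πd⁴/32 = π(0.129)⁴/32 = 2.719×10^-5 m⁴.
T_max = τ_allow·J/r = 6.32×10^7 × 2.719×10^-5 / 0.0645 = 26640 N·m.
ω = 2π·3460/60 = 362.3 rad/s, so P_max = T_max·ω = 9.652×10^6 W.

9650 kW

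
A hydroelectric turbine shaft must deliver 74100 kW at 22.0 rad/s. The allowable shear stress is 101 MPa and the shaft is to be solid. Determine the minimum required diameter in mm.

554 mm

ω = 22.0 rad/s, so T = P/ω = 74100×10³ / 22.00 = 3.368e6 N·m.
For a solid shaft τ_max = 16T/(πd³), so d = (16T/(π τ_allow))^(1/3) = (16·3.368e6/(π·1.01×10^8))^(1/3) = 0.5538 m.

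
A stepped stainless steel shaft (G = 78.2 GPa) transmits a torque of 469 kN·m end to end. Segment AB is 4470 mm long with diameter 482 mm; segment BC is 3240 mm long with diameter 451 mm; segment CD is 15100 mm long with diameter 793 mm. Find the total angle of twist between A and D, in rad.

0.0122 rad

J_AB = π(0.482)⁴/32 = 5.30×10^-3 m⁴; J_BC = π(0.451)⁴/32 = 4.06×10^-3 m⁴; J_CD = π(0.793)⁴/32 = 0.0388 m⁴.
θ = (T/G)·Σ L_i/J_i = (469000/78.2×10⁹)·(4.47/5.30×10^-3 + 3.24/4.06×10^-3 + 15.1/0.0388) = 0.01218 rad.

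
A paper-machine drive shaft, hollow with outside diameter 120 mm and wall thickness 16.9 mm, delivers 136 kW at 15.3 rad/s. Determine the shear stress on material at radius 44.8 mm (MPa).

26.7 MPa

ω = 15.3 rad/s, so T = P/ω = 136×10³ / 15.30 = 8889 N·m.
J = π(d_o⁴ − d_i⁴)/32 = π(0.120⁴ − 0.0862⁴)/32 = 1.494×10^-5 m⁴.
Shear stress varies linearly with radius: τ = T·r/J = 8889 × 0.0448 / 1.494×10^-5 = 2.666×10^7 Pa.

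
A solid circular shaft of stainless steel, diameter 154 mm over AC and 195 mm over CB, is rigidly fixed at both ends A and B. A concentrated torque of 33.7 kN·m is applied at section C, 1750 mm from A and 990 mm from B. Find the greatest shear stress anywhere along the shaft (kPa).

Compatibility: T_A·a/J_AC = T_B·b/J_CB with T_A + T_B = T₀.
J_AC = 5.52×10^-5 m⁴, J_CB = 1.42×10^-4 m⁴, so T_A = T₀·(J_AC/a)/((J_AC/a)+(J_CB/b)) = 6078 N·m, T_B = 27620 N·m.
τ in each portion: τ_AC = 8.48×10^6 Pa, τ_CB = 1.90×10^7 Pa; maximum is in CB.
τ_max = T_CB·r/J = 27620·0.0975/1.42×10^-4 = 1.897×10^7 Pa.

19000 kPa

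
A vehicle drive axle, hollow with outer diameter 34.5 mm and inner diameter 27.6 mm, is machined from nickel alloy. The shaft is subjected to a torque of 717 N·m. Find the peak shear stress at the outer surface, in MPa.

J = π(d_o⁴ − d_i⁴)/32 = π(0.0345⁴ − 0.0276⁴)/32 = 8.212×10^-8 m⁴.
τ_max = T·r/J = 717.0 × 0.0173 / 8.212×10^-8 = 1.506×10^8 Pa.

151 MPa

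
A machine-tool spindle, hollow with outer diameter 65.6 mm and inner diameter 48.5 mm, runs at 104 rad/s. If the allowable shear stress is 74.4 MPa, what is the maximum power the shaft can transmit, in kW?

301 kW

J = π(d_o⁴ − d_i⁴)/32 = π(0.0656⁴ − 0.0485⁴)/32 = 1.275×10^-6 m⁴.
T_max = τ_allow·J/r = 7.44×10^7 × 1.275×10^-6 / 0.0328 = 2892 N·m.
ω = 104 rad/s, so P_max = T_max·ω = 3.007×10^5 W.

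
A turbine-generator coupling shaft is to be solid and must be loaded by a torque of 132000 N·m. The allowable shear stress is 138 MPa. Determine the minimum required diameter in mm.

170 mm

For a solid shaft τ_max = 16T/(πd³), so d = (16T/(π τ_allow))^(1/3) = (16·132000/(π·1.38×10^8))^(1/3) = 0.1695 m.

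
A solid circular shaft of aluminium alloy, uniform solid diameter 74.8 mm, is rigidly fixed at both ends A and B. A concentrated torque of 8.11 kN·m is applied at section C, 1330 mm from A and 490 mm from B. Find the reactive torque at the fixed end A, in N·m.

With uniform GJ and both ends fixed, compatibility θ_AC = θ_CB gives T_A·a = T_B·b, together with T_A + T_B = T₀.
T_A = T₀·b/(a+b) = 8110·490/1820 = 2183 N·m; T_B = 5927 N·m.

2180 N·m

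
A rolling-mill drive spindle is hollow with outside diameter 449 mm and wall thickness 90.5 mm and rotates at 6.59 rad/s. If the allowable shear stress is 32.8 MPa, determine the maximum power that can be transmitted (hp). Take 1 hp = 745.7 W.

4500 hp

J = π(d_o⁴ − d_i⁴)/32 = π(0.449⁴ − 0.268⁴)/32 = 3.484×10^-3 m⁴.
T_max = τ_allow·J/r = 3.28×10^7 × 3.484×10^-3 / 0.225 = 509000 N·m.
ω = 6.59 rad/s, so P_max = T_max·ω = 3.354×10^6 W.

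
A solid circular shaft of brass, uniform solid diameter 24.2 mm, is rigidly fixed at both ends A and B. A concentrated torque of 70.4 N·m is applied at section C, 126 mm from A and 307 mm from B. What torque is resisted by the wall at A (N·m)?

49.9 N·m

With uniform GJ and both ends fixed, compatibility θ_AC = θ_CB gives T_A·a = T_B·b, together with T_A + T_B = T₀.
T_A = T₀·b/(a+b) = 70.40·307/433.0 = 49.91 N·m; T_B = 20.49 N·m.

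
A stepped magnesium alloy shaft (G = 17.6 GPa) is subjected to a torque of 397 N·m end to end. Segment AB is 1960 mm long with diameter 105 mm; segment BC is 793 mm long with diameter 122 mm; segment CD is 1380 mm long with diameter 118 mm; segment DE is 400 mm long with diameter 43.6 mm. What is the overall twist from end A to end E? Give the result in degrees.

1.81°

J_AB = π(0.105)⁴/32 = 1.19×10^-5 m⁴; J_BC = π(0.122)⁴/32 = 2.17×10^-5 m⁴; J_CD = π(0.118)⁴/32 = 1.90×10^-5 m⁴; J_DE = π(0.0436)⁴/32 = 3.55×10^-7 m⁴.
θ = (T/G)·Σ L_i/J_i = (397.0/17.6×10⁹)·(1.96/1.19×10^-5 + 0.793/2.17×10^-5 + 1.38/1.90×10^-5 + 0.400/3.55×10^-7) = 0.03160 rad.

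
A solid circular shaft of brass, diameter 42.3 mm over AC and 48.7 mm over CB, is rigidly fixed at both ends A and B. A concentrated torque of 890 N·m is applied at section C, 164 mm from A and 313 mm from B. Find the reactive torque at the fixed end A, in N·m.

Compatibility: T_A·a/J_AC = T_B·b/J_CB with T_A + T_B = T₀.
J_AC = 3.14×10^-7 m⁴, J_CB = 5.52×10^-7 m⁴, so T_A = T₀·(J_AC/a)/((J_AC/a)+(J_CB/b)) = 463.4 N·m, T_B = 426.6 N·m.

463 N·m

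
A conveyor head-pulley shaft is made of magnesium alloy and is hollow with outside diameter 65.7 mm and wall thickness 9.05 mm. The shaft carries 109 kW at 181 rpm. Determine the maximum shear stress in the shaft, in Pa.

ω = 2π·181/60 = 18.95 rad/s, so T = P/ω = 109×10³ / 18.95 = 5751 N·m.
J = π(d_o⁴ − d_i⁴)/32 = π(0.0657⁴ − 0.0476⁴)/32 = 1.325×10^-6 m⁴.
τ_max = T·r/J = 5751 × 0.0329 / 1.325×10^-6 = 1.426×10^8 Pa.

1.43e8 Pa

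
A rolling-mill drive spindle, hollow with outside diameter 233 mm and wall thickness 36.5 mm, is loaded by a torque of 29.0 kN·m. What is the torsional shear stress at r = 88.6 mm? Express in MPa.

11.4 MPa

J = π(d_o⁴ − d_i⁴)/32 = π(0.233⁴ − 0.160⁴)/32 = 2.250×10^-4 m⁴.
Shear stress varies linearly with radius: τ = T·r/J = 29000 × 0.0886 / 2.250×10^-4 = 1.142×10^7 Pa.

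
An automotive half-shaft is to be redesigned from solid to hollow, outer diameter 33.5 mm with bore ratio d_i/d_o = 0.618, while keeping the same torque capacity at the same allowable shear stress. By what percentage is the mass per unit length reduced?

Equal τ_max and T ⇒ the solid shaft needs d_s³ = d_o³(1−k⁴), so d_s = 33.5·(1−0.618⁴)^(1/3) = 31.78 mm.
Area ratio A_h/A_s = d_o²(1−k²)/d_s² = (1−k²)/(1−k⁴)^(2/3) = 0.6866.
Mass saving = 1 − 0.6866 = 31.3 %.

31.3 %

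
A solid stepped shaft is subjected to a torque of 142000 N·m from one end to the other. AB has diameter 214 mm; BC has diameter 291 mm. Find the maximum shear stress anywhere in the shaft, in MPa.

Under the same torque, τ_max = 16T/(πd³) is largest where d is smallest — segment AB (d = 214 mm).
τ_max = 16·142000/(π·(0.214)³) = 7.379×10^7 Pa.

73.8 MPa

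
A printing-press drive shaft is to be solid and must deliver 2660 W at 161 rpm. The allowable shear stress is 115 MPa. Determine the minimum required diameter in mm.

ω = 2π·161/60 = 16.86 rad/s, so T = P/ω = 2660 / 16.86 = 157.8 N·m.
For a solid shaft τ_max = 16T/(πd³), so d = (16T/(π τ_allow))^(1/3) = (16·157.8/(π·1.15×10^8))^(1/3) = 0.01912 m.

19.1 mm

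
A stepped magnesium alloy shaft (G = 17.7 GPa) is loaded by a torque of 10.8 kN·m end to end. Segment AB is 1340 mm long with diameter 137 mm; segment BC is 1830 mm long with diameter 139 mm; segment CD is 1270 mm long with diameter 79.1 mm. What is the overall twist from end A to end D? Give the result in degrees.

J_AB = π(0.137)⁴/32 = 3.46×10^-5 m⁴; J_BC = π(0.139)⁴/32 = 3.66×10^-5 m⁴; J_CD = π(0.0791)⁴/32 = 3.84×10^-6 m⁴.
θ = (T/G)·Σ L_i/J_i = (10800/17.7×10⁹)·(1.34/3.46×10^-5 + 1.83/3.66×10^-5 + 1.27/3.84×10^-6) = 0.2557 rad.

14.7°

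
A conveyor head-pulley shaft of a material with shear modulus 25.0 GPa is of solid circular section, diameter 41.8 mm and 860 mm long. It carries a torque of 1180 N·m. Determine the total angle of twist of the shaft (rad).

0.135 rad

J = πd⁴/32 = π(0.0418)⁴/32 = 2.997×10^-7 m⁴.
θ = T·L/(G·J) = 1180 × 0.860 / (25.0×10⁹ × 2.997×10^-7) = 0.1354 rad.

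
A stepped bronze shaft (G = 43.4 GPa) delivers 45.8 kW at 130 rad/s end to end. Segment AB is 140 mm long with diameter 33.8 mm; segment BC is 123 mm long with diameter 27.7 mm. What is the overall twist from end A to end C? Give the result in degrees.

1.50°

ω = 130 rad/s, so T = P/ω = 45.8×10³ / 130.0 = 352.3 N·m.
J_AB = π(0.0338)⁴/32 = 1.28×10^-7 m⁴; J_BC = π(0.0277)⁴/32 = 5.78×10^-8 m⁴.
θ = (T/G)·Σ L_i/J_i = (352.3/43.4×10⁹)·(0.140/1.28×10^-7 + 0.123/5.78×10^-8) = 0.02614 rad.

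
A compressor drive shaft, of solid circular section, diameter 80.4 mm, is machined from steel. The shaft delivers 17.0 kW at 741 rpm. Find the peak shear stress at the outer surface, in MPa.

ω = 2π·741/60 = 77.60 rad/s, so T = P/ω = 17.0×10³ / 77.60 = 219.1 N·m.
J = πd⁴/32 = π(0.0804)⁴/32 = 4.102×10^-6 m⁴.
τ_max = T·r/J = 219.1 × 0.0402 / 4.102×10^-6 = 2.147×10^6 Pa.

2.15 MPa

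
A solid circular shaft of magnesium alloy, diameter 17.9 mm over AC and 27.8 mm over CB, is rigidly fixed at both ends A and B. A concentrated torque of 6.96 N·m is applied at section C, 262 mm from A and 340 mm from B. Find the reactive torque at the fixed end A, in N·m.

1.27 N·m

Compatibility: T_A·a/J_AC = T_B·b/J_CB with T_A + T_B = T₀.
J_AC = 1.01×10^-8 m⁴, J_CB = 5.86×10^-8 m⁴, so T_A = T₀·(J_AC/a)/((J_AC/a)+(J_CB/b)) = 1.269 N·m, T_B = 5.691 N·m.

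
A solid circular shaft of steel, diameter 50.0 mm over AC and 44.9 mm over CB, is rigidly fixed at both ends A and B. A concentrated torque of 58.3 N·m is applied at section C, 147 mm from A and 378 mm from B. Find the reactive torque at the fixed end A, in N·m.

46.5 N·m

Compatibility: T_A·a/J_AC = T_B·b/J_CB with T_A + T_B = T₀.
J_AC = 6.14×10^-7 m⁴, J_CB = 3.99×10^-7 m⁴, so T_A = T₀·(J_AC/a)/((J_AC/a)+(J_CB/b)) = 46.53 N·m, T_B = 11.77 N·m.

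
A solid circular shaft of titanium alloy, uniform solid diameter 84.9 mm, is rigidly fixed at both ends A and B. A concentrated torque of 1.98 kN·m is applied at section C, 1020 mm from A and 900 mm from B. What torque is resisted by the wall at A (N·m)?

928 N·m

With uniform GJ and both ends fixed, compatibility θ_AC = θ_CB gives T_A·a = T_B·b, together with T_A + T_B = T₀.
T_A = T₀·b/(a+b) = 1980·900/1920 = 928.1 N·m; T_B = 1052 N·m.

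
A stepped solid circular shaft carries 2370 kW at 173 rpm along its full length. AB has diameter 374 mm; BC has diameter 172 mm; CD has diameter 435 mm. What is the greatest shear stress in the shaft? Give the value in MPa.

131 MPa

ω = 2π·173/60 = 18.12 rad/s, so T = P/ω = 2370×10³ / 18.12 = 130800 N·m.
Under the same torque, τ_max = 16T/(πd³) is largest where d is smallest — segment BC (d = 172 mm).
τ_max = 16·130800/(π·(0.172)³) = 1.309×10^8 Pa.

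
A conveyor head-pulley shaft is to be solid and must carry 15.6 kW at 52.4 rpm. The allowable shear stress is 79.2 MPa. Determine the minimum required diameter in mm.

ω = 2π·52.4/60 = 5.487 rad/s, so T = P/ω = 15.6×10³ / 5.487 = 2843 N·m.
For a solid shaft τ_max = 16T/(πd³), so d = (16T/(π τ_allow))^(1/3) = (16·2843/(π·7.92×10^7))^(1/3) = 0.05675 m.

56.8 mm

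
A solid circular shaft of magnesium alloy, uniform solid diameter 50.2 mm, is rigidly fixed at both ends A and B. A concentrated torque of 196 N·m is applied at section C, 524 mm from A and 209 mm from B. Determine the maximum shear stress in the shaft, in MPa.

5.64 MPa

With uniform GJ and both ends fixed, compatibility θ_AC = θ_CB gives T_A·a = T_B·b, together with T_A + T_B = T₀.
T_A = T₀·b/(a+b) = 196.0·209/733.0 = 55.89 N·m; T_B = 140.1 N·m.
τ in each portion: τ_AC = 2.25×10^6 Pa, τ_CB = 5.64×10^6 Pa; maximum is in CB.
τ_max = T_CB·r/J = 140.1·0.0251/6.23×10^-7 = 5.641×10^6 Pa.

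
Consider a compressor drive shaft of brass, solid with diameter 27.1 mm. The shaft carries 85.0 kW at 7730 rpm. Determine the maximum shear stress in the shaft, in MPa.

ω = 2π·7730/60 = 809.5 rad/s, so T = P/ω = 85.0×10³ / 809.5 = 105.0 N·m.
J = πd⁴/32 = π(0.0271)⁴/32 = 5.295×10^-8 m⁴.
τ_max = T·r/J = 105.0 × 0.0136 / 5.295×10^-8 = 2.687×10^7 Pa.

26.9 MPa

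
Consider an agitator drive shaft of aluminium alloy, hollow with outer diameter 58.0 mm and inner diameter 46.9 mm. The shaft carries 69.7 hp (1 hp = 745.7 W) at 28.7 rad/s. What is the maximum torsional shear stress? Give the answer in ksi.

ω = 28.7 rad/s, so T = P/ω = 69.7×745.7 / 28.70 = 1811 N·m.
J = π(d_o⁴ − d_i⁴)/32 = π(0.0580⁴ − 0.0469⁴)/32 = 6.360×10^-7 m⁴.
τ_max = T·r/J = 1811 × 0.0290 / 6.360×10^-7 = 8.258×10^7 Pa.

12.0 ksi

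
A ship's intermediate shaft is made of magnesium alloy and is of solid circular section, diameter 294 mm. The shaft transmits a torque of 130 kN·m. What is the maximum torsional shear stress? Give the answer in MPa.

J = πd⁴/32 = π(0.294)⁴/32 = 7.335×10^-4 m⁴.
τ_max = T·r/J = 130000 × 0.147 / 7.335×10^-4 = 2.605×10^7 Pa.

26.1 MPa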